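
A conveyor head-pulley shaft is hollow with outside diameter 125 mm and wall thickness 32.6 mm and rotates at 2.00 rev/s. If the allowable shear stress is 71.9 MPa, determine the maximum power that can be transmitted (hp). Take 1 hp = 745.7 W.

440 hp

J = π(d_o⁴ − d_i⁴)/32 = π(0.125⁴ − 0.0598⁴)/32 = 2.271×10^-5 m⁴.
T_max = τ_allow·J/r = 7.19×10^7 × 2.271×10^-5 / 0.0625 = 26130 N·m.
ω = 2π·2.00 = 12.57 rad/s, so P_max = T_max·ω = 3.283×10^5 W.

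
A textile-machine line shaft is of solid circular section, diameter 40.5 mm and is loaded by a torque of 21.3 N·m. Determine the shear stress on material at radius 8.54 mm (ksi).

0.0999 ksi

J = πd⁴/32 = π(0.0405)⁴/32 = 2.641×10^-7 m⁴.
Shear stress varies linearly with radius: τ = T·r/J = 21.30 × 0.00854 / 2.641×10^-7 = 6.887×10^5 Pa.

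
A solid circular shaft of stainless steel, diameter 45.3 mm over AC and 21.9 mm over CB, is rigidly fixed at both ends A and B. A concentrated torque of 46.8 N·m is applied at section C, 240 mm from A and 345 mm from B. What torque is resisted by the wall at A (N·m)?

Compatibility: T_A·a/J_AC = T_B·b/J_CB with T_A + T_B = T₀.
J_AC = 4.13×10^-7 m⁴, J_CB = 2.26×10^-8 m⁴, so T_A = T₀·(J_AC/a)/((J_AC/a)+(J_CB/b)) = 45.09 N·m, T_B = 1.713 N·m.

45.1 N·m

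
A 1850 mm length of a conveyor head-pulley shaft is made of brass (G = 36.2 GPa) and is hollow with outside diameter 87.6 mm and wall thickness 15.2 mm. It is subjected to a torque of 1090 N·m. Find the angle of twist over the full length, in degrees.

J = π(d_o⁴ − d_i⁴)/32 = π(0.0876⁴ − 0.0572⁴)/32 = 4.730×10^-6 m⁴.
θ = T·L/(G·J) = 1090 × 1.85 / (36.2×10⁹ × 4.730×10^-6) = 0.01178 rad.

0.675°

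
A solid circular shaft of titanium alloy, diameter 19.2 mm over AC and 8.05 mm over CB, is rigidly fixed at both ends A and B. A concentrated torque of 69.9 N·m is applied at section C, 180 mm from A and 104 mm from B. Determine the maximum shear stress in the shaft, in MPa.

47.7 MPa

Compatibility: T_A·a/J_AC = T_B·b/J_CB with T_A + T_B = T₀.
J_AC = 1.33×10^-8 m⁴, J_CB = 4.12×10^-10 m⁴, so T_A = T₀·(J_AC/a)/((J_AC/a)+(J_CB/b)) = 66.35 N·m, T_B = 3.549 N·m.
τ in each portion: τ_AC = 4.77×10^7 Pa, τ_CB = 3.46×10^7 Pa; maximum is in AC.
τ_max = T_AC·r/J = 66.35·0.00960/1.33×10^-8 = 4.774×10^7 Pa.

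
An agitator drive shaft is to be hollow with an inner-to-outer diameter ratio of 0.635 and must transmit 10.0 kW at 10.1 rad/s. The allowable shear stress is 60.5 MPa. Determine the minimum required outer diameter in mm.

ω = 10.1 rad/s, so T = P/ω = 10.0×10³ / 10.10 = 990.1 N·m.
For a hollow shaft with d_i/d_o = 0.635: τ_max = 16T/(π d_o³ (1−k⁴)), so d_o = [16T/(π τ_allow (1−k⁴))]^(1/3) = [16·990.1/(π·6.05×10^7·0.8374)]^(1/3) = 0.04634 m.

46.3 mm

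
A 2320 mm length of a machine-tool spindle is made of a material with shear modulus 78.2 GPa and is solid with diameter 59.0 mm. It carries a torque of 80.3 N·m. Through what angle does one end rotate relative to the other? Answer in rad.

0.00200 rad

J = πd⁴/32 = π(0.0590)⁴/32 = 1.190×10^-6 m⁴.
θ = T·L/(G·J) = 80.30 × 2.32 / (78.2×10⁹ × 1.190×10^-6) = 2.003×10^-3 rad.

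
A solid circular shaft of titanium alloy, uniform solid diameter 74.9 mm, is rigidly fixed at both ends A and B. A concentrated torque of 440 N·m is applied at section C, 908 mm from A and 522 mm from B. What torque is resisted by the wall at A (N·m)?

161 N·m

With uniform GJ and both ends fixed, compatibility θ_AC = θ_CB gives T_A·a = T_B·b, together with T_A + T_B = T₀.
T_A = T₀·b/(a+b) = 440.0·522/1430 = 160.6 N·m; T_B = 279.4 N·m.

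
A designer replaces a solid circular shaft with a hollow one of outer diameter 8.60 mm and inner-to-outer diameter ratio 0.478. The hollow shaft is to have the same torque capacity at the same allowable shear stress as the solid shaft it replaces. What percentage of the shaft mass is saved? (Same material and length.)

20.0 %

Equal τ_max and T ⇒ the solid shaft needs d_s³ = d_o³(1−k⁴), so d_s = 8.60·(1−0.478⁴)^(1/3) = 8.448 mm.
Area ratio A_h/A_s = d_o²(1−k²)/d_s² = (1−k²)/(1−k⁴)^(2/3) = 0.7996.
Mass saving = 1 − 0.7996 = 20.0 %.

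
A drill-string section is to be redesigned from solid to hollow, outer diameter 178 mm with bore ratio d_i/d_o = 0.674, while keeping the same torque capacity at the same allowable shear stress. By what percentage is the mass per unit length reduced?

36.3 %

Equal τ_max and T ⇒ the solid shaft needs d_s³ = d_o³(1−k⁴), so d_s = 178·(1−0.674⁴)^(1/3) = 164.8 mm.
Area ratio A_h/A_s = d_o²(1−k²)/d_s² = (1−k²)/(1−k⁴)^(2/3) = 0.6366.
Mass saving = 1 − 0.6366 = 36.3 %.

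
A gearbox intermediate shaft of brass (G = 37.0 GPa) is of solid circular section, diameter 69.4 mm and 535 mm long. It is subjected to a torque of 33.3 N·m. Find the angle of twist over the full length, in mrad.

0.211 mrad

J = πd⁴/32 = π(0.0694)⁴/32 = 2.277×10^-6 m⁴.
θ = T·L/(G·J) = 33.30 × 0.535 / (37.0×10⁹ × 2.277×10^-6) = 2.114×10^-4 rad.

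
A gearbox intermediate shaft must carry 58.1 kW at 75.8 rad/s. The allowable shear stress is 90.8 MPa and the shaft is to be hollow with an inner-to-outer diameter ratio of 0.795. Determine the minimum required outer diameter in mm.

41.5 mm

ω = 75.8 rad/s, so T = P/ω = 58.1×10³ / 75.80 = 766.5 N·m.
For a hollow shaft with d_i/d_o = 0.795: τ_max = 16T/(π d_o³ (1−k⁴)), so d_o = [16T/(π τ_allow (1−k⁴))]^(1/3) = [16·766.5/(π·9.08×10^7·0.6005)]^(1/3) = 0.04152 m.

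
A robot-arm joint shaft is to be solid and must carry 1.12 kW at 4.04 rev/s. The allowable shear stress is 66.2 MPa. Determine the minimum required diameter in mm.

ω = 2π·4.04 = 25.38 rad/s, so T = P/ω = 1.12×10³ / 25.38 = 44.12 N·m.
For a solid shaft τ_max = 16T/(πd³), so d = (16T/(π τ_allow))^(1/3) = (16·44.12/(π·6.62×10^7))^(1/3) = 0.01503 m.

15.0 mm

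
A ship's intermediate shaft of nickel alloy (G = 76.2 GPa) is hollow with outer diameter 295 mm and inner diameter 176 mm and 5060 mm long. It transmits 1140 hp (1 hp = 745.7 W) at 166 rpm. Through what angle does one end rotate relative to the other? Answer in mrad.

5.00 mrad

ω = 2π·166/60 = 17.38 rad/s, so T = P/ω = 1140×745.7 / 17.38 = 48900 N·m.
J = π(d_o⁴ − d_i⁴)/32 = π(0.295⁴ − 0.176⁴)/32 = 6.493×10^-4 m⁴.
θ = T·L/(G·J) = 48900 × 5.06 / (76.2×10⁹ × 6.493×10^-4) = 5.001×10^-3 rad.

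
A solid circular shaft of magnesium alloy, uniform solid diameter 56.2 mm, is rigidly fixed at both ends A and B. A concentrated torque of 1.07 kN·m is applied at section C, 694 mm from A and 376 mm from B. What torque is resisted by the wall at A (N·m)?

With uniform GJ and both ends fixed, compatibility θ_AC = θ_CB gives T_A·a = T_B·b, together with T_A + T_B = T₀.
T_A = T₀·b/(a+b) = 1070·376/1070 = 376.0 N·m; T_B = 694.0 N·m.

376 N·m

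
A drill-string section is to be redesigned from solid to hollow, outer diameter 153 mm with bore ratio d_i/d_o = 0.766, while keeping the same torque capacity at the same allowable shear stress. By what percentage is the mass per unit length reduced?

45.2 %

Equal τ_max and T ⇒ the solid shaft needs d_s³ = d_o³(1−k⁴), so d_s = 153·(1−0.766⁴)^(1/3) = 132.9 mm.
Area ratio A_h/A_s = d_o²(1−k²)/d_s² = (1−k²)/(1−k⁴)^(2/3) = 0.5475.
Mass saving = 1 − 0.5475 = 45.2 %.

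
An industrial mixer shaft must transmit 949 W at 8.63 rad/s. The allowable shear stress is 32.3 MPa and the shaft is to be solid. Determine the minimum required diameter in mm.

ω = 8.63 rad/s, so T = P/ω = 949 / 8.630 = 110.0 N·m.
For a solid shaft τ_max = 16T/(πd³), so d = (16T/(π τ_allow))^(1/3) = (16·110.0/(π·3.23×10^7))^(1/3) = 0.02588 m.

25.9 mm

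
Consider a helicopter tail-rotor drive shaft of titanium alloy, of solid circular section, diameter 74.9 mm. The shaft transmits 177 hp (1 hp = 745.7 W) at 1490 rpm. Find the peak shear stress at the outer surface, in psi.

1490 psi

ω = 2π·1490/60 = 156.0 rad/s, so T = P/ω = 177×745.7 / 156.0 = 845.9 N·m.
J = πd⁴/32 = π(0.0749)⁴/32 = 3.090×10^-6 m⁴.
τ_max = T·r/J = 845.9 × 0.0375 / 3.090×10^-6 = 1.025×10^7 Pa.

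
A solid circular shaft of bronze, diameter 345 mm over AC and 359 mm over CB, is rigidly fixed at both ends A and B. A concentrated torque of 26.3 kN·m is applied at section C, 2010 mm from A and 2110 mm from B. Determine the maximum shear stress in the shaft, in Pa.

1.54e6 Pa

Compatibility: T_A·a/J_AC = T_B·b/J_CB with T_A + T_B = T₀.
J_AC = 1.39×10^-3 m⁴, J_CB = 1.63×10^-3 m⁴, so T_A = T₀·(J_AC/a)/((J_AC/a)+(J_CB/b)) = 12420 N·m, T_B = 13880 N·m.
τ in each portion: τ_AC = 1.54×10^6 Pa, τ_CB = 1.53×10^6 Pa; maximum is in AC.
τ_max = T_AC·r/J = 12420·0.172/1.39×10^-3 = 1.541×10^6 Pa.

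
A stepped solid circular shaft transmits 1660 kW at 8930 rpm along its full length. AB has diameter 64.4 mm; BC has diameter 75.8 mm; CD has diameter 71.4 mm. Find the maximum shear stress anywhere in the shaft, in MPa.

ω = 2π·8930/60 = 935.1 rad/s, so T = P/ω = 1660×10³ / 935.1 = 1775 N·m.
Under the same torque, τ_max = 16T/(πd³) is largest where d is smallest — segment AB (d = 64.4 mm).
τ_max = 16·1775/(π·(0.0644)³) = 3.385×10^7 Pa.

33.8 MPa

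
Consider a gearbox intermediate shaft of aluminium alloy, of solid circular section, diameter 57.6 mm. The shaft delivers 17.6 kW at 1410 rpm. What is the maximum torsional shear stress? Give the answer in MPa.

ω = 2π·1410/60 = 147.7 rad/s, so T = P/ω = 17.6×10³ / 147.7 = 119.2 N·m.
J = πd⁴/32 = π(0.0576)⁴/32 = 1.081×10^-6 m⁴.
τ_max = T·r/J = 119.2 × 0.0288 / 1.081×10^-6 = 3.177×10^6 Pa.

3.18 MPa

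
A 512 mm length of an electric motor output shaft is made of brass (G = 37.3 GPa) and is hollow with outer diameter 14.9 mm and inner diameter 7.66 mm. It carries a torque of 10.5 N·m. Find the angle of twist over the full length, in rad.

0.0320 rad

J = π(d_o⁴ − d_i⁴)/32 = π(0.0149⁴ − 0.00766⁴)/32 = 4.501×10^-9 m⁴.
θ = T·L/(G·J) = 10.50 × 0.512 / (37.3×10⁹ × 4.501×10^-9) = 0.03202 rad.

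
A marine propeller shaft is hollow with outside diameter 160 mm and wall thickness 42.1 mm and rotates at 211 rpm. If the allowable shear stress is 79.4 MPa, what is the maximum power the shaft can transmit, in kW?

1340 kW

J = π(d_o⁴ − d_i⁴)/32 = π(0.160⁴ − 0.0758⁴)/32 = 6.110×10^-5 m⁴.
T_max = τ_allow·J/r = 7.94×10^7 × 6.110×10^-5 / 0.0800 = 60640 N·m.
ω = 2π·211/60 = 22.10 rad/s, so P_max = T_max·ω = 1.340×10^6 W.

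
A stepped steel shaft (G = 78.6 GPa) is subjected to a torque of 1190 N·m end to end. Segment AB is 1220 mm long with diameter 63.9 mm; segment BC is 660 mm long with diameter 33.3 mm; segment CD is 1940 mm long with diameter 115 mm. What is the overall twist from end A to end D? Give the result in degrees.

5.49°

J_AB = π(0.0639)⁴/32 = 1.64×10^-6 m⁴; J_BC = π(0.0333)⁴/32 = 1.21×10^-7 m⁴; J_CD = π(0.115)⁴/32 = 1.72×10^-5 m⁴.
θ = (T/G)·Σ L_i/J_i = (1190/78.6×10⁹)·(1.22/1.64×10^-6 + 0.660/1.21×10^-7 + 1.94/1.72×10^-5) = 0.09577 rad.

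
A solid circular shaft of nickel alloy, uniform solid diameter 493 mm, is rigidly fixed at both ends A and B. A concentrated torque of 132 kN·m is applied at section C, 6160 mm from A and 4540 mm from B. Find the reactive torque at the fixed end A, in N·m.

With uniform GJ and both ends fixed, compatibility θ_AC = θ_CB gives T_A·a = T_B·b, together with T_A + T_B = T₀.
T_A = T₀·b/(a+b) = 132000·4540/10700 = 56010 N·m; T_B = 75990 N·m.

56000 N·m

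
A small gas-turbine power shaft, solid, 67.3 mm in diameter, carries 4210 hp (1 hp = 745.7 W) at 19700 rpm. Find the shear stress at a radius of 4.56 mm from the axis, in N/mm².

ω = 2π·19700/60 = 2063 rad/s, so T = P/ω = 4210×745.7 / 2063 = 1522 N·m.
J = πd⁴/32 = π(0.0673)⁴/32 = 2.014×10^-6 m⁴.
Shear stress varies linearly with radius: τ = T·r/J = 1522 × 0.00456 / 2.014×10^-6 = 3.446×10^6 Pa.

3.45 N/mm²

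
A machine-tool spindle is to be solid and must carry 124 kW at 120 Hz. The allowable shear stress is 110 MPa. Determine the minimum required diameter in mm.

ω = 2π·120 = 754.0 rad/s, so T = P/ω = 124×10³ / 754.0 = 164.5 N·m.
For a solid shaft τ_max = 16T/(πd³), so d = (16T/(π τ_allow))^(1/3) = (16·164.5/(π·1.10×10^8))^(1/3) = 0.01967 m.

19.7 mm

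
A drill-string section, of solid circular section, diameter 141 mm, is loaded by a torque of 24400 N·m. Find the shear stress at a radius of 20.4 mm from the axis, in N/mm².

12.8 N/mm²

J = πd⁴/32 = π(0.141)⁴/32 = 3.880×10^-5 m⁴.
Shear stress varies linearly with radius: τ = T·r/J = 24400 × 0.0204 / 3.880×10^-5 = 1.283×10^7 Pa.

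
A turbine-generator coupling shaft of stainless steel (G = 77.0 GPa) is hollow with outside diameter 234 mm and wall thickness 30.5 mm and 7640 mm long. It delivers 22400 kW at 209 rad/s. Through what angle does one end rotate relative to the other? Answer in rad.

0.0515 rad

ω = 209 rad/s, so T = P/ω = 22400×10³ / 209.0 = 107200 N·m.
J = π(d_o⁴ − d_i⁴)/32 = π(0.234⁴ − 0.173⁴)/32 = 2.064×10^-4 m⁴.
θ = T·L/(G·J) = 107200 × 7.64 / (77.0×10⁹ × 2.064×10^-4) = 0.05152 rad.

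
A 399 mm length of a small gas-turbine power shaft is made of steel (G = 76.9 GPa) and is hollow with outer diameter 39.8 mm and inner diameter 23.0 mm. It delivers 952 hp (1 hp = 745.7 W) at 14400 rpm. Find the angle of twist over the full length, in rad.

0.0112 rad

ω = 2π·14400/60 = 1508 rad/s, so T = P/ω = 952×745.7 / 1508 = 470.8 N·m.
J = π(d_o⁴ − d_i⁴)/32 = π(0.0398⁴ − 0.0230⁴)/32 = 2.189×10^-7 m⁴.
θ = T·L/(G·J) = 470.8 × 0.399 / (76.9×10⁹ × 2.189×10^-7) = 0.01116 rad.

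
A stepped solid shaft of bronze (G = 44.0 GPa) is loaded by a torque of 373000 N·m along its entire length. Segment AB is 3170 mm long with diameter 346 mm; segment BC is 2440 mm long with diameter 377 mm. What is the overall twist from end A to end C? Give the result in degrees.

1.69°

J_AB = π(0.346)⁴/32 = 1.41×10^-3 m⁴; J_BC = π(0.377)⁴/32 = 1.98×10^-3 m⁴.
θ = (T/G)·Σ L_i/J_i = (373000/44.0×10⁹)·(3.17/1.41×10^-3 + 2.44/1.98×10^-3) = 0.02953 rad.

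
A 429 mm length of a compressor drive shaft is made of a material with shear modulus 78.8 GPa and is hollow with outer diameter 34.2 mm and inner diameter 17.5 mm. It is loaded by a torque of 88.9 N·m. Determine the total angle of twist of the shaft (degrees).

J = π(d_o⁴ − d_i⁴)/32 = π(0.0342⁴ − 0.0175⁴)/32 = 1.251×10^-7 m⁴.
θ = T·L/(G·J) = 88.90 × 0.429 / (78.8×10⁹ × 1.251×10^-7) = 3.869×10^-3 rad.

0.222°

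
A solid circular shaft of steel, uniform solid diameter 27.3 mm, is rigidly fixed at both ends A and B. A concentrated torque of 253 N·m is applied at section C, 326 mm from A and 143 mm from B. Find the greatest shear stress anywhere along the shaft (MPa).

With uniform GJ and both ends fixed, compatibility θ_AC = θ_CB gives T_A·a = T_B·b, together with T_A + T_B = T₀.
T_A = T₀·b/(a+b) = 253.0·143/469.0 = 77.14 N·m; T_B = 175.9 N·m.
τ in each portion: τ_AC = 1.93×10^7 Pa, τ_CB = 4.40×10^7 Pa; maximum is in CB.
τ_max = T_CB·r/J = 175.9·0.0137/5.45×10^-8 = 4.402×10^7 Pa.

44.0 MPa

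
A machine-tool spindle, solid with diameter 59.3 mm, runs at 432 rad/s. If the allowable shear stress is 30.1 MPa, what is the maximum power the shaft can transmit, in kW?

532 kW

J = πd⁴/32 = π(0.0593)⁴/32 = 1.214×10^-6 m⁴.
T_max = τ_allow·J/r = 3.01×10^7 × 1.214×10^-6 / 0.0296 = 1232 N·m.
ω = 432 rad/s, so P_max = T_max·ω = 5.324×10^5 W.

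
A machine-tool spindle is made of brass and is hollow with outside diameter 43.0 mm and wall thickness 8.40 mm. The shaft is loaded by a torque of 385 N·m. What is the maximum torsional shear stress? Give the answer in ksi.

J = π(d_o⁴ − d_i⁴)/32 = π(0.0430⁴ − 0.0262⁴)/32 = 2.894×10^-7 m⁴.
τ_max = T·r/J = 385.0 × 0.0215 / 2.894×10^-7 = 2.860×10^7 Pa.

4.15 ksi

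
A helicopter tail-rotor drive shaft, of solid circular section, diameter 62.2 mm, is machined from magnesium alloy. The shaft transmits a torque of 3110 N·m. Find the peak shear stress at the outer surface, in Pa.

6.58e7 Pa

J = πd⁴/32 = π(0.0622)⁴/32 = 1.469×10^-6 m⁴.
τ_max = T·r/J = 3110 × 0.0311 / 1.469×10^-6 = 6.582×10^7 Pa.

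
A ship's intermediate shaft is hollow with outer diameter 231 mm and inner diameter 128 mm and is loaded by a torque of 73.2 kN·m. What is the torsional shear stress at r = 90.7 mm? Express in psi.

J = π(d_o⁴ − d_i⁴)/32 = π(0.231⁴ − 0.128⁴)/32 = 2.532×10^-4 m⁴.
Shear stress varies linearly with radius: τ = T·r/J = 73200 × 0.0907 / 2.532×10^-4 = 2.622×10^7 Pa.

3800 psi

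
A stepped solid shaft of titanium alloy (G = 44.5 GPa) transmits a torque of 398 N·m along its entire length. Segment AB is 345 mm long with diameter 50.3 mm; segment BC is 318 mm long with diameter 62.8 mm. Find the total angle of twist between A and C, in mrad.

J_AB = π(0.0503)⁴/32 = 6.28×10^-7 m⁴; J_BC = π(0.0628)⁴/32 = 1.53×10^-6 m⁴.
θ = (T/G)·Σ L_i/J_i = (398.0/44.5×10⁹)·(0.345/6.28×10^-7 + 0.318/1.53×10^-6) = 6.772×10^-3 rad.

6.77 mrad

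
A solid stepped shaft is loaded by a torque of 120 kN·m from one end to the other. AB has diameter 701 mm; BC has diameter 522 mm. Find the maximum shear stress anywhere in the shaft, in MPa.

Under the same torque, τ_max = 16T/(πd³) is largest where d is smallest — segment BC (d = 522 mm).
τ_max = 16·120000/(π·(0.522)³) = 4.297×10^6 Pa.

4.30 MPa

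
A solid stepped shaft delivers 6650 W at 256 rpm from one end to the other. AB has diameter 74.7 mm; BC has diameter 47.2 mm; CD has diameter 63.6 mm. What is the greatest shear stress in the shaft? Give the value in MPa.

ω = 2π·256/60 = 26.81 rad/s, so T = P/ω = 6650 / 26.81 = 248.1 N·m.
Under the same torque, τ_max = 16T/(πd³) is largest where d is smallest — segment BC (d = 47.2 mm).
τ_max = 16·248.1/(π·(0.0472)³) = 1.201×10^7 Pa.

12.0 MPa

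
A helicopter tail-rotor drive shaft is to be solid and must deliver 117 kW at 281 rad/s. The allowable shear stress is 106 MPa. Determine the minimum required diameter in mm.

ω = 281 rad/s, so T = P/ω = 117×10³ / 281.0 = 416.4 N·m.
For a solid shaft τ_max = 16T/(πd³), so d = (16T/(π τ_allow))^(1/3) = (16·416.4/(π·1.06×10^8))^(1/3) = 0.02715 m.

27.1 mm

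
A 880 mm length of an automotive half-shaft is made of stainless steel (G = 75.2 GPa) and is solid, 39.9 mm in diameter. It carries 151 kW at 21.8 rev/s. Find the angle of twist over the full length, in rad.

0.0518 rad

ω = 2π·21.8 = 137.0 rad/s, so T = P/ω = 151×10³ / 137.0 = 1102 N·m.
J = πd⁴/32 = π(0.0399)⁴/32 = 2.488×10^-7 m⁴.
θ = T·L/(G·J) = 1102 × 0.880 / (75.2×10⁹ × 2.488×10^-7) = 0.05185 rad.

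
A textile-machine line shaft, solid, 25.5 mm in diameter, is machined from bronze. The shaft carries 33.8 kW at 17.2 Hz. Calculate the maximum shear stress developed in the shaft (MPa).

96.1 MPa

ω = 2π·17.2 = 108.1 rad/s, so T = P/ω = 33.8×10³ / 108.1 = 312.8 N·m.
J = πd⁴/32 = π(0.0255)⁴/32 = 4.151×10^-8 m⁴.
τ_max = T·r/J = 312.8 × 0.0127 / 4.151×10^-8 = 9.606×10^7 Pa.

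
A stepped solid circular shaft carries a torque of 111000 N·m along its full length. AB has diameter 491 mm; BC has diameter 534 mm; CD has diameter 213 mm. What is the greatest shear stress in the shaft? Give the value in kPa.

Under the same torque, τ_max = 16T/(πd³) is largest where d is smallest — segment CD (d = 213 mm).
τ_max = 16·111000/(π·(0.213)³) = 5.850×10^7 Pa.

58500 kPa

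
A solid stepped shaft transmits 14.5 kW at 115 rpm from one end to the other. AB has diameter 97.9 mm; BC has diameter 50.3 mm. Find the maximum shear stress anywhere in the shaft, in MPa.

ω = 2π·115/60 = 12.04 rad/s, so T = P/ω = 14.5×10³ / 12.04 = 1204 N·m.
Under the same torque, τ_max = 16T/(πd³) is largest where d is smallest — segment BC (d = 50.3 mm).
τ_max = 16·1204/(π·(0.0503)³) = 4.818×10^7 Pa.

48.2 MPa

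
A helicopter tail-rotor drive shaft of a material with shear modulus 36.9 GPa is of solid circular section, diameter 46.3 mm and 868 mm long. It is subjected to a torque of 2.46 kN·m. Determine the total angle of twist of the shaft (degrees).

7.35°

J = πd⁴/32 = π(0.0463)⁴/32 = 4.512×10^-7 m⁴.
θ = T·L/(G·J) = 2460 × 0.868 / (36.9×10⁹ × 4.512×10^-7) = 0.1283 rad.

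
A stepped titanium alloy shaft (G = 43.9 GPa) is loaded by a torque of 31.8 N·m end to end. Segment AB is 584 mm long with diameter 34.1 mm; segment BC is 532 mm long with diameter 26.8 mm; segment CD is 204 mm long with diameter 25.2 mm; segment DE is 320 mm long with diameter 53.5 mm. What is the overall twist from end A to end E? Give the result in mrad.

J_AB = π(0.0341)⁴/32 = 1.33×10^-7 m⁴; J_BC = π(0.0268)⁴/32 = 5.06×10^-8 m⁴; J_CD = π(0.0252)⁴/32 = 3.96×10^-8 m⁴; J_DE = π(0.0535)⁴/32 = 8.04×10^-7 m⁴.
θ = (T/G)·Σ L_i/J_i = (31.80/43.9×10⁹)·(0.584/1.33×10^-7 + 0.532/5.06×10^-8 + 0.204/3.96×10^-8 + 0.320/8.04×10^-7) = 0.01482 rad.

14.8 mrad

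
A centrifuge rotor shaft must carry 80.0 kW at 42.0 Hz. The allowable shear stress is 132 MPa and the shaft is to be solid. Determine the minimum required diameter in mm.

ω = 2π·42.0 = 263.9 rad/s, so T = P/ω = 80.0×10³ / 263.9 = 303.2 N·m.
For a solid shaft τ_max = 16T/(πd³), so d = (16T/(π τ_allow))^(1/3) = (16·303.2/(π·1.32×10^8))^(1/3) = 0.02270 m.

22.7 mm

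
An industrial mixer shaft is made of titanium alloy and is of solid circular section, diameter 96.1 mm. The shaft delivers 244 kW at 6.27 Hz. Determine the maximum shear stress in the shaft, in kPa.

35500 kPa

ω = 2π·6.27 = 39.40 rad/s, so T = P/ω = 244×10³ / 39.40 = 6194 N·m.
J = πd⁴/32 = π(0.0961)⁴/32 = 8.373×10^-6 m⁴.
τ_max = T·r/J = 6194 × 0.0480 / 8.373×10^-6 = 3.554×10^7 Pa.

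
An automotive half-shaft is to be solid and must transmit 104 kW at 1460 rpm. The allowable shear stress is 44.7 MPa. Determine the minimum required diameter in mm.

42.6 mm

ω = 2π·1460/60 = 152.9 rad/s, so T = P/ω = 104×10³ / 152.9 = 680.2 N·m.
For a solid shaft τ_max = 16T/(πd³), so d = (16T/(π τ_allow))^(1/3) = (16·680.2/(π·4.47×10^7))^(1/3) = 0.04264 m.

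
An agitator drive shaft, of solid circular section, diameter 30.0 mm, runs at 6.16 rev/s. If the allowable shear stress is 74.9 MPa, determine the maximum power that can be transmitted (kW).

15.4 kW

J = πd⁴/32 = π(0.0300)⁴/32 = 7.952×10^-8 m⁴.
T_max = τ_allow·J/r = 7.49×10^7 × 7.952×10^-8 / 0.0150 = 397.1 N·m.
ω = 2π·6.16 = 38.70 rad/s, so P_max = T_max·ω = 1.537×10^4 W.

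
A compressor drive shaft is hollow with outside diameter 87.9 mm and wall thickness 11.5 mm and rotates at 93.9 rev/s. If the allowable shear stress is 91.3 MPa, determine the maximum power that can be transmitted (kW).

5050 kW

J = π(d_o⁴ − d_i⁴)/32 = π(0.0879⁴ − 0.0649⁴)/32 = 4.119×10^-6 m⁴.
T_max = τ_allow·J/r = 9.13×10^7 × 4.119×10^-6 / 0.0440 = 8557 N·m.
ω = 2π·93.9 = 590.0 rad/s, so P_max = T_max·ω = 5.048×10^6 W.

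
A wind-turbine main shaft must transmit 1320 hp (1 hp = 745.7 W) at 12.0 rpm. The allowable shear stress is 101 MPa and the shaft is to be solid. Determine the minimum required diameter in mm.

ω = 2π·12.0/60 = 1.257 rad/s, so T = P/ω = 1320×745.7 / 1.257 = 783300 N·m.
For a solid shaft τ_max = 16T/(πd³), so d = (16T/(π τ_allow))^(1/3) = (16·783300/(π·1.01×10^8))^(1/3) = 0.3406 m.

341 mm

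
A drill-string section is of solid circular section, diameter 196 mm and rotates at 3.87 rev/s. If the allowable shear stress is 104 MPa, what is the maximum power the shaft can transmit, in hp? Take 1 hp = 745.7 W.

J = πd⁴/32 = π(0.196)⁴/32 = 1.449×10^-4 m⁴.
T_max = τ_allow·J/r = 1.04×10^8 × 1.449×10^-4 / 0.0980 = 153800 N·m.
ω = 2π·3.87 = 24.32 rad/s, so P_max = T_max·ω = 3.739×10^6 W.

5010 hp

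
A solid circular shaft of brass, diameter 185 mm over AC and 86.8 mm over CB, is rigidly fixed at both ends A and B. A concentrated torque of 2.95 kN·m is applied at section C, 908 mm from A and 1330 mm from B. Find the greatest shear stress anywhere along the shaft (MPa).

Compatibility: T_A·a/J_AC = T_B·b/J_CB with T_A + T_B = T₀.
J_AC = 1.15×10^-4 m⁴, J_CB = 5.57×10^-6 m⁴, so T_A = T₀·(J_AC/a)/((J_AC/a)+(J_CB/b)) = 2856 N·m, T_B = 94.47 N·m.
τ in each portion: τ_AC = 2.30×10^6 Pa, τ_CB = 7.36×10^5 Pa; maximum is in AC.
τ_max = T_AC·r/J = 2856·0.0925/1.15×10^-4 = 2.297×10^6 Pa.

2.30 MPa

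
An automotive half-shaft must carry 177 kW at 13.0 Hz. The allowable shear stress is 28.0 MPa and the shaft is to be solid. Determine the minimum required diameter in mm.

ω = 2π·13.0 = 81.68 rad/s, so T = P/ω = 177×10³ / 81.68 = 2167 N·m.
For a solid shaft τ_max = 16T/(πd³), so d = (16T/(π τ_allow))^(1/3) = (16·2167/(π·2.80×10^7))^(1/3) = 0.07332 m.

73.3 mm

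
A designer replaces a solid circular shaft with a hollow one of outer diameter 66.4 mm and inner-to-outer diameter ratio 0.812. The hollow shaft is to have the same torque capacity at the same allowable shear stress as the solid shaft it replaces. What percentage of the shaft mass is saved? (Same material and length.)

50.2 %

Equal τ_max and T ⇒ the solid shaft needs d_s³ = d_o³(1−k⁴), so d_s = 66.4·(1−0.812⁴)^(1/3) = 54.90 mm.
Area ratio A_h/A_s = d_o²(1−k²)/d_s² = (1−k²)/(1−k⁴)^(2/3) = 0.4983.
Mass saving = 1 − 0.4983 = 50.2 %.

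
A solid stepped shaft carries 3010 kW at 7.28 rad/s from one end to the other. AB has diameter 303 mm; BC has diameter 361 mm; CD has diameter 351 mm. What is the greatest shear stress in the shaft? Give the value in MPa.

75.7 MPa

ω = 7.28 rad/s, so T = P/ω = 3010×10³ / 7.280 = 413500 N·m.
Under the same torque, τ_max = 16T/(πd³) is largest where d is smallest — segment AB (d = 303 mm).
τ_max = 16·413500/(π·(0.303)³) = 7.570×10^7 Pa.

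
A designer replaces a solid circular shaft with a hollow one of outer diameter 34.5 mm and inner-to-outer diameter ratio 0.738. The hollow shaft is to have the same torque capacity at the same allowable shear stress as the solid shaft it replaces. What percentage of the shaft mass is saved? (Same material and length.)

42.4 %

Equal τ_max and T ⇒ the solid shaft needs d_s³ = d_o³(1−k⁴), so d_s = 34.5·(1−0.738⁴)^(1/3) = 30.68 mm.
Area ratio A_h/A_s = d_o²(1−k²)/d_s² = (1−k²)/(1−k⁴)^(2/3) = 0.5757.
Mass saving = 1 − 0.5757 = 42.4 %.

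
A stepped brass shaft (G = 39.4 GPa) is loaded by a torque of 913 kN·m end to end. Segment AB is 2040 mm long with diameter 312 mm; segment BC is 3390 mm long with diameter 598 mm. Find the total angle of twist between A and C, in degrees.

J_AB = π(0.312)⁴/32 = 9.30×10^-4 m⁴; J_BC = π(0.598)⁴/32 = 0.0126 m⁴.
θ = (T/G)·Σ L_i/J_i = (913000/39.4×10⁹)·(2.04/9.30×10^-4 + 3.39/0.0126) = 0.05707 rad.

3.27°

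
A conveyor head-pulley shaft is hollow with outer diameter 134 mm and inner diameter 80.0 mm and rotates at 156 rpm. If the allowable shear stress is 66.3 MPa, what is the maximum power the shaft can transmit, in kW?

447 kW

J = π(d_o⁴ − d_i⁴)/32 = π(0.134⁴ − 0.0800⁴)/32 = 2.763×10^-5 m⁴.
T_max = τ_allow·J/r = 6.63×10^7 × 2.763×10^-5 / 0.0670 = 27340 N·m.
ω = 2π·156/60 = 16.34 rad/s, so P_max = T_max·ω = 4.467×10^5 W.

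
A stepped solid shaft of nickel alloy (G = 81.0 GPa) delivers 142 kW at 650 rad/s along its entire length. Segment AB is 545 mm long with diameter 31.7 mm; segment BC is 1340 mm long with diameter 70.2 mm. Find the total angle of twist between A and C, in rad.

ω = 650 rad/s, so T = P/ω = 142×10³ / 650.0 = 218.5 N·m.
J_AB = π(0.0317)⁴/32 = 9.91×10^-8 m⁴; J_BC = π(0.0702)⁴/32 = 2.38×10^-6 m⁴.
θ = (T/G)·Σ L_i/J_i = (218.5/81.0×10⁹)·(0.545/9.91×10^-8 + 1.34/2.38×10^-6) = 0.01634 rad.

0.0163 rad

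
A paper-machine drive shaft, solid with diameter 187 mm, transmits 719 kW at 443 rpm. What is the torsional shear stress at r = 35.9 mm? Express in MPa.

4.63 MPa

ω = 2π·443/60 = 46.39 rad/s, so T = P/ω = 719×10³ / 46.39 = 15500 N·m.
J = πd⁴/32 = π(0.187)⁴/32 = 1.201×10^-4 m⁴.
Shear stress varies linearly with radius: τ = T·r/J = 15500 × 0.0359 / 1.201×10^-4 = 4.635×10^6 Pa.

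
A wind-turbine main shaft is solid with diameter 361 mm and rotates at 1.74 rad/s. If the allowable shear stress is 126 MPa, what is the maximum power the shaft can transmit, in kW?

2030 kW

J = πd⁴/32 = π(0.361)⁴/32 = 1.667×10^-3 m⁴.
T_max = τ_allow·J/r = 1.26×10^8 × 1.667×10^-3 / 0.180 = 1.164e6 N·m.
ω = 1.74 rad/s, so P_max = T_max·ω = 2.025×10^6 W.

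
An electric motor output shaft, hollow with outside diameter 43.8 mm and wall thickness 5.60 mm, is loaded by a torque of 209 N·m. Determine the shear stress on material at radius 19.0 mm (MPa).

15.9 MPa

J = π(d_o⁴ − d_i⁴)/32 = π(0.0438⁴ − 0.0326⁴)/32 = 2.504×10^-7 m⁴.
Shear stress varies linearly with radius: τ = T·r/J = 209.0 × 0.0190 / 2.504×10^-7 = 1.586×10^7 Pa.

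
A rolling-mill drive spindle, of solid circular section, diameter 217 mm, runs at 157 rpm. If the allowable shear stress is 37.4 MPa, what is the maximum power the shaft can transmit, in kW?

J = πd⁴/32 = π(0.217)⁴/32 = 2.177×10^-4 m⁴.
T_max = τ_allow·J/r = 3.74×10^7 × 2.177×10^-4 / 0.108 = 75040 N·m.
ω = 2π·157/60 = 16.44 rad/s, so P_max = T_max·ω = 1.234×10^6 W.

1230 kW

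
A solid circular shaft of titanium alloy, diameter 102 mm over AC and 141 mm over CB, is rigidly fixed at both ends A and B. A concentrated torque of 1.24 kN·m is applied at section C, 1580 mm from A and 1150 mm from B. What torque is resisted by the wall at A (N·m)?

206 N·m

Compatibility: T_A·a/J_AC = T_B·b/J_CB with T_A + T_B = T₀.
J_AC = 1.06×10^-5 m⁴, J_CB = 3.88×10^-5 m⁴, so T_A = T₀·(J_AC/a)/((J_AC/a)+(J_CB/b)) = 206.1 N·m, T_B = 1034 N·m.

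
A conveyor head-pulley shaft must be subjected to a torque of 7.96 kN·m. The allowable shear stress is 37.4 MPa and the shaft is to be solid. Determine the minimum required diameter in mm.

103 mm

For a solid shaft τ_max = 16T/(πd³), so d = (16T/(π τ_allow))^(1/3) = (16·7960/(π·3.74×10^7))^(1/3) = 0.1027 m.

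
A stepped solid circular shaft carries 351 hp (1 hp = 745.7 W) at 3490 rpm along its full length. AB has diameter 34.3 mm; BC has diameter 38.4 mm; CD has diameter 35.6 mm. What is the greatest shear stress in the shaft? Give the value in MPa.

90.4 MPa

ω = 2π·3490/60 = 365.5 rad/s, so T = P/ω = 351×745.7 / 365.5 = 716.2 N·m.
Under the same torque, τ_max = 16T/(πd³) is largest where d is smallest — segment AB (d = 34.3 mm).
τ_max = 16·716.2/(π·(0.0343)³) = 9.039×10^7 Pa.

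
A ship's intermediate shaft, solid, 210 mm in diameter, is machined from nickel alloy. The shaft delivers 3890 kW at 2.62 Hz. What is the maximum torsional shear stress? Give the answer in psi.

18800 psi

ω = 2π·2.62 = 16.46 rad/s, so T = P/ω = 3890×10³ / 16.46 = 236300 N·m.
J = πd⁴/32 = π(0.210)⁴/32 = 1.909×10^-4 m⁴.
τ_max = T·r/J = 236300 × 0.105 / 1.909×10^-4 = 1.300×10^8 Pa.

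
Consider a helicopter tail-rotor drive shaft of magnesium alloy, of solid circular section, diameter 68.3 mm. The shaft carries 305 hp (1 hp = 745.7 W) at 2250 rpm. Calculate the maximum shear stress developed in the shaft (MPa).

ω = 2π·2250/60 = 235.6 rad/s, so T = P/ω = 305×745.7 / 235.6 = 965.3 N·m.
J = πd⁴/32 = π(0.0683)⁴/32 = 2.136×10^-6 m⁴.
τ_max = T·r/J = 965.3 × 0.0341 / 2.136×10^-6 = 1.543×10^7 Pa.

15.4 MPa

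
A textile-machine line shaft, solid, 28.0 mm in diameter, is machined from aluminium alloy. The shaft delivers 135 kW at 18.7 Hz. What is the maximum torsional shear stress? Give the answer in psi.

38700 psi

ω = 2π·18.7 = 117.5 rad/s, so T = P/ω = 135×10³ / 117.5 = 1149 N·m.
J = πd⁴/32 = π(0.0280)⁴/32 = 6.034×10^-8 m⁴.
τ_max = T·r/J = 1149 × 0.0140 / 6.034×10^-8 = 2.666×10^8 Pa.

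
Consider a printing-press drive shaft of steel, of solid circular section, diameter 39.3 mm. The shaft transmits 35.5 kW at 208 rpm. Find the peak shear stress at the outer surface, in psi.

19800 psi

ω = 2π·208/60 = 21.78 rad/s, so T = P/ω = 35.5×10³ / 21.78 = 1630 N·m.
J = πd⁴/32 = π(0.0393)⁴/32 = 2.342×10^-7 m⁴.
τ_max = T·r/J = 1630 × 0.0196 / 2.342×10^-7 = 1.368×10^8 Pa.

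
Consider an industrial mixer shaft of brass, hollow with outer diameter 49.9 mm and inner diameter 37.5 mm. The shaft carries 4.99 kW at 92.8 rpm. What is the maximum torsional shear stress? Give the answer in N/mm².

30.9 N/mm²

ω = 2π·92.8/60 = 9.718 rad/s, so T = P/ω = 4.99×10³ / 9.718 = 513.5 N·m.
J = π(d_o⁴ − d_i⁴)/32 = π(0.0499⁴ − 0.0375⁴)/32 = 4.146×10^-7 m⁴.
τ_max = T·r/J = 513.5 × 0.0249 / 4.146×10^-7 = 3.090×10^7 Pa.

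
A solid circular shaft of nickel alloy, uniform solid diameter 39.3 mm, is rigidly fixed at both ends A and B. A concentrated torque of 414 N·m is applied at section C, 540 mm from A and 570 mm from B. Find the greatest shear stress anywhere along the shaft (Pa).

With uniform GJ and both ends fixed, compatibility θ_AC = θ_CB gives T_A·a = T_B·b, together with T_A + T_B = T₀.
T_A = T₀·b/(a+b) = 414.0·570/1110 = 212.6 N·m; T_B = 201.4 N·m.
τ in each portion: τ_AC = 1.78×10^7 Pa, τ_CB = 1.69×10^7 Pa; maximum is in AC.
τ_max = T_AC·r/J = 212.6·0.0196/2.34×10^-7 = 1.784×10^7 Pa.

1.78e7 Pa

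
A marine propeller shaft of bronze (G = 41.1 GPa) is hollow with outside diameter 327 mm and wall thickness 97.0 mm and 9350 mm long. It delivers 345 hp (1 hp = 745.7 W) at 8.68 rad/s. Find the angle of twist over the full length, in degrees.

ω = 8.68 rad/s, so T = P/ω = 345×745.7 / 8.680 = 29640 N·m.
J = π(d_o⁴ − d_i⁴)/32 = π(0.327⁴ − 0.133⁴)/32 = 1.092×10^-3 m⁴.
θ = T·L/(G·J) = 29640 × 9.35 / (41.1×10⁹ × 1.092×10^-3) = 6.176×10^-3 rad.

0.354°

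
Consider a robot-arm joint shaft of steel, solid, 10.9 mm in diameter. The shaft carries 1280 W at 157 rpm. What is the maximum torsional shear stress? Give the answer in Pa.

3.06e8 Pa

ω = 2π·157/60 = 16.44 rad/s, so T = P/ω = 1280 / 16.44 = 77.85 N·m.
J = πd⁴/32 = π(0.0109)⁴/32 = 1.386×10^-9 m⁴.
τ_max = T·r/J = 77.85 × 0.00545 / 1.386×10^-9 = 3.062×10^8 Pa.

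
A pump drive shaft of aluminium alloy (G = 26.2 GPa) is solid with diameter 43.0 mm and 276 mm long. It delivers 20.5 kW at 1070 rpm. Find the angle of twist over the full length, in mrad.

5.74 mrad

ω = 2π·1070/60 = 112.1 rad/s, so T = P/ω = 20.5×10³ / 112.1 = 183.0 N·m.
J = πd⁴/32 = π(0.0430)⁴/32 = 3.356×10^-7 m⁴.
θ = T·L/(G·J) = 183.0 × 0.276 / (26.2×10⁹ × 3.356×10^-7) = 5.742×10^-3 rad.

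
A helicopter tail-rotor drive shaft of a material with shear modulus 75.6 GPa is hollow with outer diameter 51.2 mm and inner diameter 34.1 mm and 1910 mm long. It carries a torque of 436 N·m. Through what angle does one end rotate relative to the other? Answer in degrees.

1.16°

J = π(d_o⁴ − d_i⁴)/32 = π(0.0512⁴ − 0.0341⁴)/32 = 5.419×10^-7 m⁴.
θ = T·L/(G·J) = 436.0 × 1.91 / (75.6×10⁹ × 5.419×10^-7) = 0.02033 rad.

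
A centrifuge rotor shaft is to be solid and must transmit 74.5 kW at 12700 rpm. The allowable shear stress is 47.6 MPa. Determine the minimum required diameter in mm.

ω = 2π·12700/60 = 1330 rad/s, so T = P/ω = 74.5×10³ / 1330 = 56.02 N·m.
For a solid shaft τ_max = 16T/(πd³), so d = (16T/(π τ_allow))^(1/3) = (16·56.02/(π·4.76×10^7))^(1/3) = 0.01816 m.

18.2 mm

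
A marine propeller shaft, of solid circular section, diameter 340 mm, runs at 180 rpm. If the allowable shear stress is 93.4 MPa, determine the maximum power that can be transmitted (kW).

13600 kW

J = πd⁴/32 = π(0.340)⁴/32 = 1.312×10^-3 m⁴.
T_max = τ_allow·J/r = 9.34×10^7 × 1.312×10^-3 / 0.170 = 720800 N·m.
ω = 2π·180/60 = 18.85 rad/s, so P_max = T_max·ω = 1.359×10^7 W.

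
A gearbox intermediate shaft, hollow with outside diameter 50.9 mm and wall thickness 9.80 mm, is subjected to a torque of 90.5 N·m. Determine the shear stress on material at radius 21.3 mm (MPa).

3.41 MPa

J = π(d_o⁴ − d_i⁴)/32 = π(0.0509⁴ − 0.0313⁴)/32 = 5.648×10^-7 m⁴.
Shear stress varies linearly with radius: τ = T·r/J = 90.50 × 0.0213 / 5.648×10^-7 = 3.413×10^6 Pa.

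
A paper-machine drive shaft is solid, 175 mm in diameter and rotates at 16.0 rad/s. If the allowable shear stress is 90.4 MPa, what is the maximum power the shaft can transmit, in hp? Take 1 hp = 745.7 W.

2040 hp

J = πd⁴/32 = π(0.175)⁴/32 = 9.208×10^-5 m⁴.
T_max = τ_allow·J/r = 9.04×10^7 × 9.208×10^-5 / 0.0875 = 95130 N·m.
ω = 16.0 rad/s, so P_max = T_max·ω = 1.522×10^6 W.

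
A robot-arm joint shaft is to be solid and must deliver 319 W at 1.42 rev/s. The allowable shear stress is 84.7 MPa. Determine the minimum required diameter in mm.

ω = 2π·1.42 = 8.922 rad/s, so T = P/ω = 319 / 8.922 = 35.75 N·m.
For a solid shaft τ_max = 16T/(πd³), so d = (16T/(π τ_allow))^(1/3) = (16·35.75/(π·8.47×10^7))^(1/3) = 0.01291 m.

12.9 mm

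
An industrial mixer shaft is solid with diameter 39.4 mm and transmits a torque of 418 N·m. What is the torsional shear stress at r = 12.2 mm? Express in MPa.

J = πd⁴/32 = π(0.0394)⁴/32 = 2.366×10^-7 m⁴.
Shear stress varies linearly with radius: τ = T·r/J = 418.0 × 0.0122 / 2.366×10^-7 = 2.156×10^7 Pa.

21.6 MPa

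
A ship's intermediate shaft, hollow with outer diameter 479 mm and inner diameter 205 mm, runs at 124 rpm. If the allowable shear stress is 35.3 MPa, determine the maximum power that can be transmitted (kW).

J = π(d_o⁴ − d_i⁴)/32 = π(0.479⁴ − 0.205⁴)/32 = 4.995×10^-3 m⁴.
T_max = τ_allow·J/r = 3.53×10^7 × 4.995×10^-3 / 0.239 = 736200 N·m.
ω = 2π·124/60 = 12.99 rad/s, so P_max = T_max·ω = 9.560×10^6 W.

9560 kW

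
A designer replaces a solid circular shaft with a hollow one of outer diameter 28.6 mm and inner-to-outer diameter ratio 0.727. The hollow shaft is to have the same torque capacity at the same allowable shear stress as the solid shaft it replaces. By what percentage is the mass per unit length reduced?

41.3 %

Equal τ_max and T ⇒ the solid shaft needs d_s³ = d_o³(1−k⁴), so d_s = 28.6·(1−0.727⁴)^(1/3) = 25.64 mm.
Area ratio A_h/A_s = d_o²(1−k²)/d_s² = (1−k²)/(1−k⁴)^(2/3) = 0.5865.
Mass saving = 1 − 0.5865 = 41.3 %.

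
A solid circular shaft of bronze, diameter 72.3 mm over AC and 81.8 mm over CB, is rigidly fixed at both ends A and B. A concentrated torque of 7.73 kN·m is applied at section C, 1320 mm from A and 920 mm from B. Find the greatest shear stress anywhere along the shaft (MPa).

Compatibility: T_A·a/J_AC = T_B·b/J_CB with T_A + T_B = T₀.
J_AC = 2.68×10^-6 m⁴, J_CB = 4.40×10^-6 m⁴, so T_A = T₀·(J_AC/a)/((J_AC/a)+(J_CB/b)) = 2307 N·m, T_B = 5423 N·m.
τ in each portion: τ_AC = 3.11×10^7 Pa, τ_CB = 5.05×10^7 Pa; maximum is in CB.
τ_max = T_CB·r/J = 5423·0.0409/4.40×10^-6 = 5.046×10^7 Pa.

50.5 MPa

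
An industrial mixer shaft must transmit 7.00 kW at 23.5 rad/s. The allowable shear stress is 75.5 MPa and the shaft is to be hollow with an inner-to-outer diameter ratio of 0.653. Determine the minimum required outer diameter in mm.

ω = 23.5 rad/s, so T = P/ω = 7.00×10³ / 23.50 = 297.9 N·m.
For a hollow shaft with d_i/d_o = 0.653: τ_max = 16T/(π d_o³ (1−k⁴)), so d_o = [16T/(π τ_allow (1−k⁴))]^(1/3) = [16·297.9/(π·7.55×10^7·0.8182)]^(1/3) = 0.02907 m.

29.1 mm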